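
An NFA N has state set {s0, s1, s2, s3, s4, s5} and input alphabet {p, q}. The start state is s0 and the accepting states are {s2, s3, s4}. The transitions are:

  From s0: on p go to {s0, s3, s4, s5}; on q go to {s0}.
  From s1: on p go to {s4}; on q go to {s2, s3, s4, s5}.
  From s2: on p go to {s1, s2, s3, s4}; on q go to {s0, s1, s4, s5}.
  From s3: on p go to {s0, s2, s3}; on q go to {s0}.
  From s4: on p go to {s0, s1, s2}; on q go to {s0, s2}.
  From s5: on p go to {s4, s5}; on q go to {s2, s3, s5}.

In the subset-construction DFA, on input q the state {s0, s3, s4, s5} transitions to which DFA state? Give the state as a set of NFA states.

δ(s0,q) = {s0}; δ(s3,q) = {s0}; δ(s4,q) = {s0, s2}; δ(s5,q) = {s2, s3, s5}.
Union: {s0, s2, s3, s5}.

{s0, s2, s3, s5}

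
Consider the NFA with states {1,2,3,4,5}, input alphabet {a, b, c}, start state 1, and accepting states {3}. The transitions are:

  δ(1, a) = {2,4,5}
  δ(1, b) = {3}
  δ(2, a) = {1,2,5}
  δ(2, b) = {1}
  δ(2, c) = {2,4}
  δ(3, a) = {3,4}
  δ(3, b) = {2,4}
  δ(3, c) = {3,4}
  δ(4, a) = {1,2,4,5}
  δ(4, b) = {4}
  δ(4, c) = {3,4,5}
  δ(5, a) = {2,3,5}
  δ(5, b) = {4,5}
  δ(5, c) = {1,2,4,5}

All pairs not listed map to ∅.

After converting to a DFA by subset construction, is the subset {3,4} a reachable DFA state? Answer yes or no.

yes

Start state of the DFA: {1}.
{1} --a--> {2,4,5}  [new]
{1} --b--> {3}  [new]
{1} --c--> ∅  [new]
{2,4,5} --a--> {1,2,3,4,5}  [new]
{2,4,5} --b--> {1,4,5}  [new]
{2,4,5} --c--> {1,2,3,4,5}  [seen]
{3} --a--> {3,4}  [new]
{3} --b--> {2,4}  [new]
{3} --c--> {3,4}  [seen]
∅ --a--> ∅  [seen]
∅ --b--> ∅  [seen]
∅ --c--> ∅  [seen]
{1,2,3,4,5} --a--> {1,2,3,4,5}  [seen]
{1,2,3,4,5} --b--> {1,2,3,4,5}  [seen]
{1,2,3,4,5} --c--> {1,2,3,4,5}  [seen]
{1,4,5} --a--> {1,2,3,4,5}  [seen]
{1,4,5} --b--> {3,4,5}  [new]
{1,4,5} --c--> {1,2,3,4,5}  [seen]
{3,4} --a--> {1,2,3,4,5}  [seen]
{3,4} --b--> {2,4}  [seen]
{3,4} --c--> {3,4,5}  [seen]
{2,4} --a--> {1,2,4,5}  [new]
{2,4} --b--> {1,4}  [new]
{2,4} --c--> {2,3,4,5}  [new]
{3,4,5} --a--> {1,2,3,4,5}  [seen]
{3,4,5} --b--> {2,4,5}  [seen]
{3,4,5} --c--> {1,2,3,4,5}  [seen]
{1,2,4,5} --a--> {1,2,3,4,5}  [seen]
{1,2,4,5} --b--> {1,3,4,5}  [new]
{1,2,4,5} --c--> {1,2,3,4,5}  [seen]
{1,4} --a--> {1,2,4,5}  [seen]
{1,4} --b--> {3,4}  [seen]
{1,4} --c--> {3,4,5}  [seen]
{2,3,4,5} --a--> {1,2,3,4,5}  [seen]
{2,3,4,5} --b--> {1,2,4,5}  [seen]
{2,3,4,5} --c--> {1,2,3,4,5}  [seen]
{1,3,4,5} --a--> {1,2,3,4,5}  [seen]
{1,3,4,5} --b--> {2,3,4,5}  [seen]
{1,3,4,5} --c--> {1,2,3,4,5}  [seen]
Reachable DFA states: {1}, {2,4,5}, {3}, ∅, {1,2,3,4,5}, {1,4,5}, {3,4}, {2,4}, {3,4,5}, {1,2,4,5}, {1,4}, {2,3,4,5}, {1,3,4,5}.
{3,4} is among them.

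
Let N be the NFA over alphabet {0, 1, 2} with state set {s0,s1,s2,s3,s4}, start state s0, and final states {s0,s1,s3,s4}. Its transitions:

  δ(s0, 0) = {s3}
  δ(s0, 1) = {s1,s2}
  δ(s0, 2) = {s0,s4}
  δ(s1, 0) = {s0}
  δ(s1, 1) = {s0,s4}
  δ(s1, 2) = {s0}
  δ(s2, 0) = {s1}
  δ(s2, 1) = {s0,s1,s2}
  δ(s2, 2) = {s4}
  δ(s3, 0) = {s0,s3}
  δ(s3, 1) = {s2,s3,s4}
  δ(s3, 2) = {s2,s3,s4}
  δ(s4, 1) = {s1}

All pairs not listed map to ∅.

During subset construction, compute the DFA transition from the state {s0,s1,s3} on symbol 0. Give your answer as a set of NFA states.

{s0,s3}

δ(s0,0) = {s3}; δ(s1,0) = {s0}; δ(s3,0) = {s0,s3}.
Union: {s0,s3}.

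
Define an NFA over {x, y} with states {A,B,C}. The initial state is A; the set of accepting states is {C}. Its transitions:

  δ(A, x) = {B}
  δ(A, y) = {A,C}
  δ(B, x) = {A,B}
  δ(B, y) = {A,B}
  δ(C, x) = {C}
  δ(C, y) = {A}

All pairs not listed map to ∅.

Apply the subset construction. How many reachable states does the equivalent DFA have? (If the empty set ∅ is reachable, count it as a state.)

6

Start state of the DFA: {A}.
{A} --x--> {B}  [new]
{A} --y--> {A,C}  [new]
{B} --x--> {A,B}  [new]
{B} --y--> {A,B}  [seen]
{A,C} --x--> {B,C}  [new]
{A,C} --y--> {A,C}  [seen]
{A,B} --x--> {A,B}  [seen]
{A,B} --y--> {A,B,C}  [new]
{B,C} --x--> {A,B,C}  [seen]
{B,C} --y--> {A,B}  [seen]
{A,B,C} --x--> {A,B,C}  [seen]
{A,B,C} --y--> {A,B,C}  [seen]
Reachable DFA states: {A}, {B}, {A,C}, {A,B}, {B,C}, {A,B,C}.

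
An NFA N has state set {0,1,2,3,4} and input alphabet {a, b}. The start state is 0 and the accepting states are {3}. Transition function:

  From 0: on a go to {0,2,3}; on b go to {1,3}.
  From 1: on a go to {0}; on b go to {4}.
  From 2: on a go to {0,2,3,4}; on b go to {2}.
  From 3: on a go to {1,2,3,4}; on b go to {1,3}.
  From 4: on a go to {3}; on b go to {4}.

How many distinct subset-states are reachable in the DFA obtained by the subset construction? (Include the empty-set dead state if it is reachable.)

7

Start state of the DFA: {0}.
{0} --a--> {0,2,3}  [new]
{0} --b--> {1,3}  [new]
{0,2,3} --a--> {0,1,2,3,4}  [new]
{0,2,3} --b--> {1,2,3}  [new]
{1,3} --a--> {0,1,2,3,4}  [seen]
{1,3} --b--> {1,3,4}  [new]
{0,1,2,3,4} --a--> {0,1,2,3,4}  [seen]
{0,1,2,3,4} --b--> {1,2,3,4}  [new]
{1,2,3} --a--> {0,1,2,3,4}  [seen]
{1,2,3} --b--> {1,2,3,4}  [seen]
{1,3,4} --a--> {0,1,2,3,4}  [seen]
{1,3,4} --b--> {1,3,4}  [seen]
{1,2,3,4} --a--> {0,1,2,3,4}  [seen]
{1,2,3,4} --b--> {1,2,3,4}  [seen]
Reachable DFA states: {0}, {0,2,3}, {1,3}, {0,1,2,3,4}, {1,2,3}, {1,3,4}, {1,2,3,4}.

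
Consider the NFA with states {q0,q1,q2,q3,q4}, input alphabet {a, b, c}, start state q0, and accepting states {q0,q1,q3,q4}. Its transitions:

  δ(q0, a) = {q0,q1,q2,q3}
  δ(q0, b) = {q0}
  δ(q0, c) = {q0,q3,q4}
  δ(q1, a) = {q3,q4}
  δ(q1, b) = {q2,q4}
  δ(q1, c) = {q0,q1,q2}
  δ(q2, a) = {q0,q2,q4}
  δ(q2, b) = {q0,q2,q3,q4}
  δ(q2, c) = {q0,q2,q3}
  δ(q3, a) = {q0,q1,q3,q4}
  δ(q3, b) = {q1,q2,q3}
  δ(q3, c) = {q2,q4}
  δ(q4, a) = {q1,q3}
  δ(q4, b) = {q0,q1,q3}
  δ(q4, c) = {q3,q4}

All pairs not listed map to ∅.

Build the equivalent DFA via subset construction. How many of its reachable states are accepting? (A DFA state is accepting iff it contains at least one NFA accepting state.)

Start state of the DFA: {q0}.
{q0} --a--> {q0,q1,q2,q3}  [new]
{q0} --b--> {q0}  [seen]
{q0} --c--> {q0,q3,q4}  [new]
{q0,q1,q2,q3} --a--> {q0,q1,q2,q3,q4}  [new]
{q0,q1,q2,q3} --b--> {q0,q1,q2,q3,q4}  [seen]
{q0,q1,q2,q3} --c--> {q0,q1,q2,q3,q4}  [seen]
{q0,q3,q4} --a--> {q0,q1,q2,q3,q4}  [seen]
{q0,q3,q4} --b--> {q0,q1,q2,q3}  [seen]
{q0,q3,q4} --c--> {q0,q2,q3,q4}  [new]
{q0,q1,q2,q3,q4} --a--> {q0,q1,q2,q3,q4}  [seen]
{q0,q1,q2,q3,q4} --b--> {q0,q1,q2,q3,q4}  [seen]
{q0,q1,q2,q3,q4} --c--> {q0,q1,q2,q3,q4}  [seen]
{q0,q2,q3,q4} --a--> {q0,q1,q2,q3,q4}  [seen]
{q0,q2,q3,q4} --b--> {q0,q1,q2,q3,q4}  [seen]
{q0,q2,q3,q4} --c--> {q0,q2,q3,q4}  [seen]
Reachable DFA states: {q0}, {q0,q1,q2,q3}, {q0,q3,q4}, {q0,q1,q2,q3,q4}, {q0,q2,q3,q4}.
Accepting DFA states (contain an NFA accepting state): {q0}, {q0,q1,q2,q3}, {q0,q3,q4}, {q0,q1,q2,q3,q4}, {q0,q2,q3,q4}.

5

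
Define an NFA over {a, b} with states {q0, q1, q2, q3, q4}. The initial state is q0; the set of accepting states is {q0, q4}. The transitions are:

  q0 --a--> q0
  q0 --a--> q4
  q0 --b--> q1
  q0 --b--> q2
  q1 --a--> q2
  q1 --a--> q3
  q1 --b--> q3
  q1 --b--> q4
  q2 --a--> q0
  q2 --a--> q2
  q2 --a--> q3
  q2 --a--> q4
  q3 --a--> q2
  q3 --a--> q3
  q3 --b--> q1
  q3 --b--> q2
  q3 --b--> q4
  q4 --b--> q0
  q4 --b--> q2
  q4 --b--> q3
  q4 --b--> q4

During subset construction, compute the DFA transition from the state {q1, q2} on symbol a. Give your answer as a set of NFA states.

{q0, q2, q3, q4}

δ(q1,a) = {q2, q3}; δ(q2,a) = {q0, q2, q3, q4}.
Union: {q0, q2, q3, q4}.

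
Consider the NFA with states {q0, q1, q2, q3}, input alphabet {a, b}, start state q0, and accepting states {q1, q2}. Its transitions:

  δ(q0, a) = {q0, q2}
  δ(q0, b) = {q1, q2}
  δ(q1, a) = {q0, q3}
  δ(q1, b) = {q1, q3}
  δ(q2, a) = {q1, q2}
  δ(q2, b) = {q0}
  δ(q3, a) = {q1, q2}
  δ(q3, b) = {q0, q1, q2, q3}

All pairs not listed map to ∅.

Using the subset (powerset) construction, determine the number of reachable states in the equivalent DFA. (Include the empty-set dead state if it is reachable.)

6

Start state of the DFA: {q0}.
{q0} --a--> {q0, q2}  [new]
{q0} --b--> {q1, q2}  [new]
{q0, q2} --a--> {q0, q1, q2}  [new]
{q0, q2} --b--> {q0, q1, q2}  [seen]
{q1, q2} --a--> {q0, q1, q2, q3}  [new]
{q1, q2} --b--> {q0, q1, q3}  [new]
{q0, q1, q2} --a--> {q0, q1, q2, q3}  [seen]
{q0, q1, q2} --b--> {q0, q1, q2, q3}  [seen]
{q0, q1, q2, q3} --a--> {q0, q1, q2, q3}  [seen]
{q0, q1, q2, q3} --b--> {q0, q1, q2, q3}  [seen]
{q0, q1, q3} --a--> {q0, q1, q2, q3}  [seen]
{q0, q1, q3} --b--> {q0, q1, q2, q3}  [seen]
Reachable DFA states: {q0}, {q0, q2}, {q1, q2}, {q0, q1, q2}, {q0, q1, q2, q3}, {q0, q1, q3}.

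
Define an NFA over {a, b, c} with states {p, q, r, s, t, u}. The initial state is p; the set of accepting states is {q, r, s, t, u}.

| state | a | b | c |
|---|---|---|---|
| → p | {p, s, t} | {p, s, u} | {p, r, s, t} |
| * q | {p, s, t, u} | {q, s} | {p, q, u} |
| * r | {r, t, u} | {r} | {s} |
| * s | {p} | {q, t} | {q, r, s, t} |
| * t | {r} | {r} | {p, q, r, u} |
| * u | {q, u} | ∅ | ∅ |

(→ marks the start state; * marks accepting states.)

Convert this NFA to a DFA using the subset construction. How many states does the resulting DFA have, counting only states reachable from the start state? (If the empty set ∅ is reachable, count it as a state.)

8

Start state of the DFA: {p}.
{p} --a--> {p, s, t}  [new]
{p} --b--> {p, s, u}  [new]
{p} --c--> {p, r, s, t}  [new]
{p, s, t} --a--> {p, r, s, t}  [seen]
{p, s, t} --b--> {p, q, r, s, t, u}  [new]
{p, s, t} --c--> {p, q, r, s, t, u}  [seen]
{p, s, u} --a--> {p, q, s, t, u}  [new]
{p, s, u} --b--> {p, q, s, t, u}  [seen]
{p, s, u} --c--> {p, q, r, s, t}  [new]
{p, r, s, t} --a--> {p, r, s, t, u}  [new]
{p, r, s, t} --b--> {p, q, r, s, t, u}  [seen]
{p, r, s, t} --c--> {p, q, r, s, t, u}  [seen]
{p, q, r, s, t, u} --a--> {p, q, r, s, t, u}  [seen]
{p, q, r, s, t, u} --b--> {p, q, r, s, t, u}  [seen]
{p, q, r, s, t, u} --c--> {p, q, r, s, t, u}  [seen]
{p, q, s, t, u} --a--> {p, q, r, s, t, u}  [seen]
{p, q, s, t, u} --b--> {p, q, r, s, t, u}  [seen]
{p, q, s, t, u} --c--> {p, q, r, s, t, u}  [seen]
{p, q, r, s, t} --a--> {p, r, s, t, u}  [seen]
{p, q, r, s, t} --b--> {p, q, r, s, t, u}  [seen]
{p, q, r, s, t} --c--> {p, q, r, s, t, u}  [seen]
{p, r, s, t, u} --a--> {p, q, r, s, t, u}  [seen]
{p, r, s, t, u} --b--> {p, q, r, s, t, u}  [seen]
{p, r, s, t, u} --c--> {p, q, r, s, t, u}  [seen]
Reachable DFA states: {p}, {p, s, t}, {p, s, u}, {p, r, s, t}, {p, q, r, s, t, u}, {p, q, s, t, u}, {p, q, r, s, t}, {p, r, s, t, u}.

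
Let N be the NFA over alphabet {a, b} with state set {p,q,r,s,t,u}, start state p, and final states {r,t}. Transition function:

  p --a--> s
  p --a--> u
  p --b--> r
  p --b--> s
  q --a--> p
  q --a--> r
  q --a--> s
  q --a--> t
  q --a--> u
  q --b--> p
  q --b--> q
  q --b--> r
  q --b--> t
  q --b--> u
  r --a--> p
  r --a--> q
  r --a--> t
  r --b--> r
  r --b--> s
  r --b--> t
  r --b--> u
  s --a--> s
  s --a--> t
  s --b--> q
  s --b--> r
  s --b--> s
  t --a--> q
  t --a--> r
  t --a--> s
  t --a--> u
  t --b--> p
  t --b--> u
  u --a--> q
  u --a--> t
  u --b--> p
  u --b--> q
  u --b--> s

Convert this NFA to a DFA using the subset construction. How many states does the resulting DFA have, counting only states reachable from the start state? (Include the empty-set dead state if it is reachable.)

8

Start state of the DFA: {p}.
{p} --a--> {s,u}  [new]
{p} --b--> {r,s}  [new]
{s,u} --a--> {q,s,t}  [new]
{s,u} --b--> {p,q,r,s}  [new]
{r,s} --a--> {p,q,s,t}  [new]
{r,s} --b--> {q,r,s,t,u}  [new]
{q,s,t} --a--> {p,q,r,s,t,u}  [new]
{q,s,t} --b--> {p,q,r,s,t,u}  [seen]
{p,q,r,s} --a--> {p,q,r,s,t,u}  [seen]
{p,q,r,s} --b--> {p,q,r,s,t,u}  [seen]
{p,q,s,t} --a--> {p,q,r,s,t,u}  [seen]
{p,q,s,t} --b--> {p,q,r,s,t,u}  [seen]
{q,r,s,t,u} --a--> {p,q,r,s,t,u}  [seen]
{q,r,s,t,u} --b--> {p,q,r,s,t,u}  [seen]
{p,q,r,s,t,u} --a--> {p,q,r,s,t,u}  [seen]
{p,q,r,s,t,u} --b--> {p,q,r,s,t,u}  [seen]
Reachable DFA states: {p}, {s,u}, {r,s}, {q,s,t}, {p,q,r,s}, {p,q,s,t}, {q,r,s,t,u}, {p,q,r,s,t,u}.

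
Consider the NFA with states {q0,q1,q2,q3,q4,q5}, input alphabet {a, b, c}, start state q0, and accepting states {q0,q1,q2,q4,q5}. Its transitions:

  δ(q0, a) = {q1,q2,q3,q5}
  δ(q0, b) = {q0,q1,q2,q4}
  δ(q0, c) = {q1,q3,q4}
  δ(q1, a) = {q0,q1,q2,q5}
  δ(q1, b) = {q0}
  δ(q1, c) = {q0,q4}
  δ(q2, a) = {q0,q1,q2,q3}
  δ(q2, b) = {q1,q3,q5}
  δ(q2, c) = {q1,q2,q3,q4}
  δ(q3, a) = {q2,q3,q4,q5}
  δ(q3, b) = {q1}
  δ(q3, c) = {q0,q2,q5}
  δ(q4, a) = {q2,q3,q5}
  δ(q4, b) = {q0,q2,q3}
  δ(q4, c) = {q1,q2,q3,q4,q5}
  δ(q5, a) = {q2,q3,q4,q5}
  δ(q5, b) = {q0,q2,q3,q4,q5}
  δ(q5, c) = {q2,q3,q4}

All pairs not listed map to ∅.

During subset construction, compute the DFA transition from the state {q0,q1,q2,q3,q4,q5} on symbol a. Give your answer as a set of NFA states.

δ(q0,a) = {q1,q2,q3,q5}; δ(q1,a) = {q0,q1,q2,q5}; δ(q2,a) = {q0,q1,q2,q3}; δ(q3,a) = {q2,q3,q4,q5}; δ(q4,a) = {q2,q3,q5}; δ(q5,a) = {q2,q3,q4,q5}.
Union: {q0,q1,q2,q3,q4,q5}.

{q0,q1,q2,q3,q4,q5}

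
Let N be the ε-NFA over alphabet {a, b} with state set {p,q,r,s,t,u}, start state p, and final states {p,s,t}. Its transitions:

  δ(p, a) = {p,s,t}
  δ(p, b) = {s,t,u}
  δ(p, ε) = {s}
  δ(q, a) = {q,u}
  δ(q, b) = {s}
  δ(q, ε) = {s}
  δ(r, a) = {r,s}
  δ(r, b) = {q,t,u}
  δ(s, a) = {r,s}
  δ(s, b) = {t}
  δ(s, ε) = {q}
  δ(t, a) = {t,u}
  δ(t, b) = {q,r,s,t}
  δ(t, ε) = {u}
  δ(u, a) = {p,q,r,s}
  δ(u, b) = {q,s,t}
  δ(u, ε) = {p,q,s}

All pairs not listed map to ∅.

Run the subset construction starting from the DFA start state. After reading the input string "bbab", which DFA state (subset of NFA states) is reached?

Start: {p,q,s}.
δ(p,b) = {s,t,u}; δ(q,b) = {s}; δ(s,b) = {t}.
Union: {s,t,u}.
ε-closure gives {p,q,s,t,u}.
After b: {p,q,s,t,u}.
δ(p,b) = {s,t,u}; δ(q,b) = {s}; δ(s,b) = {t}; δ(t,b) = {q,r,s,t}; δ(u,b) = {q,s,t}.
Union: {q,r,s,t,u}.
ε-closure gives {p,q,r,s,t,u}.
After b: {p,q,r,s,t,u}.
δ(p,a) = {p,s,t}; δ(q,a) = {q,u}; δ(r,a) = {r,s}; δ(s,a) = {r,s}; δ(t,a) = {t,u}; δ(u,a) = {p,q,r,s}.
Union: {p,q,r,s,t,u}.
After a: {p,q,r,s,t,u}.
δ(p,b) = {s,t,u}; δ(q,b) = {s}; δ(r,b) = {q,t,u}; δ(s,b) = {t}; δ(t,b) = {q,r,s,t}; δ(u,b) = {q,s,t}.
Union: {q,r,s,t,u}.
ε-closure gives {p,q,r,s,t,u}.
After b: {p,q,r,s,t,u}.

{p,q,r,s,t,u}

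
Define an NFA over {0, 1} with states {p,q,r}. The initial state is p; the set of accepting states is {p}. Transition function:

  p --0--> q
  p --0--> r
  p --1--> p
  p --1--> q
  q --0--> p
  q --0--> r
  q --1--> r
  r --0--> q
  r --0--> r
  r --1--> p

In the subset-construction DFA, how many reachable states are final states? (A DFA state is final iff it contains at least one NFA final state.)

Start state of the DFA: {p}.
{p} --0--> {q,r}  [new]
{p} --1--> {p,q}  [new]
{q,r} --0--> {p,q,r}  [new]
{q,r} --1--> {p,r}  [new]
{p,q} --0--> {p,q,r}  [seen]
{p,q} --1--> {p,q,r}  [seen]
{p,q,r} --0--> {p,q,r}  [seen]
{p,q,r} --1--> {p,q,r}  [seen]
{p,r} --0--> {q,r}  [seen]
{p,r} --1--> {p,q}  [seen]
Reachable DFA states: {p}, {q,r}, {p,q}, {p,q,r}, {p,r}.
Accepting DFA states (contain an NFA accepting state): {p}, {p,q}, {p,q,r}, {p,r}.

4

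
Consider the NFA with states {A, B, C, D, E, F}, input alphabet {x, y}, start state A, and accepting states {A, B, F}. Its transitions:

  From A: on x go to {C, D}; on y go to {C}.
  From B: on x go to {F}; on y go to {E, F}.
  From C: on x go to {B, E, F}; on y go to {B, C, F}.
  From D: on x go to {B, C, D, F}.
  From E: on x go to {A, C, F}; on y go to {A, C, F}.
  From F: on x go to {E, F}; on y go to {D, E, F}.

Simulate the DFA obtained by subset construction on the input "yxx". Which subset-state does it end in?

Start: {A}.
δ(A,y) = {C}.
Union: {C}.
After y: {C}.
δ(C,x) = {B, E, F}.
Union: {B, E, F}.
After x: {B, E, F}.
δ(B,x) = {F}; δ(E,x) = {A, C, F}; δ(F,x) = {E, F}.
Union: {A, C, E, F}.
After x: {A, C, E, F}.

{A, C, E, F}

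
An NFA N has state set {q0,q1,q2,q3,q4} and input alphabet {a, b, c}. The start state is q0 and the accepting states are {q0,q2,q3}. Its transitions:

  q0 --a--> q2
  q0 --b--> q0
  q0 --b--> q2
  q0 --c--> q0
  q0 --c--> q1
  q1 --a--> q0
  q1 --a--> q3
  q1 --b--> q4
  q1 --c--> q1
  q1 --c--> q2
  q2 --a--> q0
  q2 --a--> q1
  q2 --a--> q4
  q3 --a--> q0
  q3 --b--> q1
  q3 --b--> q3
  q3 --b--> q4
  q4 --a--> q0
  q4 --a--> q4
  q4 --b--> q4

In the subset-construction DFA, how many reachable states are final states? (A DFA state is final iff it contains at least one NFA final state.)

Start state of the DFA: {q0}.
{q0} --a--> {q2}  [new]
{q0} --b--> {q0,q2}  [new]
{q0} --c--> {q0,q1}  [new]
{q2} --a--> {q0,q1,q4}  [new]
{q2} --b--> ∅  [new]
{q2} --c--> ∅  [seen]
{q0,q2} --a--> {q0,q1,q2,q4}  [new]
{q0,q2} --b--> {q0,q2}  [seen]
{q0,q2} --c--> {q0,q1}  [seen]
{q0,q1} --a--> {q0,q2,q3}  [new]
{q0,q1} --b--> {q0,q2,q4}  [new]
{q0,q1} --c--> {q0,q1,q2}  [new]
{q0,q1,q4} --a--> {q0,q2,q3,q4}  [new]
{q0,q1,q4} --b--> {q0,q2,q4}  [seen]
{q0,q1,q4} --c--> {q0,q1,q2}  [seen]
∅ --a--> ∅  [seen]
∅ --b--> ∅  [seen]
∅ --c--> ∅  [seen]
{q0,q1,q2,q4} --a--> {q0,q1,q2,q3,q4}  [new]
{q0,q1,q2,q4} --b--> {q0,q2,q4}  [seen]
{q0,q1,q2,q4} --c--> {q0,q1,q2}  [seen]
{q0,q2,q3} --a--> {q0,q1,q2,q4}  [seen]
{q0,q2,q3} --b--> {q0,q1,q2,q3,q4}  [seen]
{q0,q2,q3} --c--> {q0,q1}  [seen]
{q0,q2,q4} --a--> {q0,q1,q2,q4}  [seen]
{q0,q2,q4} --b--> {q0,q2,q4}  [seen]
{q0,q2,q4} --c--> {q0,q1}  [seen]
{q0,q1,q2} --a--> {q0,q1,q2,q3,q4}  [seen]
{q0,q1,q2} --b--> {q0,q2,q4}  [seen]
{q0,q1,q2} --c--> {q0,q1,q2}  [seen]
{q0,q2,q3,q4} --a--> {q0,q1,q2,q4}  [seen]
{q0,q2,q3,q4} --b--> {q0,q1,q2,q3,q4}  [seen]
{q0,q2,q3,q4} --c--> {q0,q1}  [seen]
{q0,q1,q2,q3,q4} --a--> {q0,q1,q2,q3,q4}  [seen]
{q0,q1,q2,q3,q4} --b--> {q0,q1,q2,q3,q4}  [seen]
{q0,q1,q2,q3,q4} --c--> {q0,q1,q2}  [seen]
Reachable DFA states: {q0}, {q2}, {q0,q2}, {q0,q1}, {q0,q1,q4}, ∅, {q0,q1,q2,q4}, {q0,q2,q3}, {q0,q2,q4}, {q0,q1,q2}, {q0,q2,q3,q4}, {q0,q1,q2,q3,q4}.
Accepting DFA states (contain an NFA accepting state): {q0}, {q2}, {q0,q2}, {q0,q1}, {q0,q1,q4}, {q0,q1,q2,q4}, {q0,q2,q3}, {q0,q2,q4}, {q0,q1,q2}, {q0,q2,q3,q4}, {q0,q1,q2,q3,q4}.

11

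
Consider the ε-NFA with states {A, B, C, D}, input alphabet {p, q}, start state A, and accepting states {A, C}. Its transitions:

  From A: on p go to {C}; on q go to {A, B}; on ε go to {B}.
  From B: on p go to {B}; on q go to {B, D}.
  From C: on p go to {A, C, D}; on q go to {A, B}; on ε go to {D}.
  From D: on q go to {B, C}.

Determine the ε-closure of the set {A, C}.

{A, B, C, D}

Begin with {A, C}.
A →ε {B}; add B.
C →ε {D}; add D.
ε-closure = {A, B, C, D}.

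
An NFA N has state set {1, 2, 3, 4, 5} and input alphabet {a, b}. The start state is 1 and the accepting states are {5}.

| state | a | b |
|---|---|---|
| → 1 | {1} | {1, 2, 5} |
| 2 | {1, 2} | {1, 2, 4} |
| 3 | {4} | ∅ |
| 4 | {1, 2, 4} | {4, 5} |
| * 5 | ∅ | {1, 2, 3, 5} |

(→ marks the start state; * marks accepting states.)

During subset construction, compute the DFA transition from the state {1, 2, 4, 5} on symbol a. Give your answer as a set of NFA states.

{1, 2, 4}

δ(1,a) = {1}; δ(2,a) = {1, 2}; δ(4,a) = {1, 2, 4}; δ(5,a) = ∅.
Union: {1, 2, 4}.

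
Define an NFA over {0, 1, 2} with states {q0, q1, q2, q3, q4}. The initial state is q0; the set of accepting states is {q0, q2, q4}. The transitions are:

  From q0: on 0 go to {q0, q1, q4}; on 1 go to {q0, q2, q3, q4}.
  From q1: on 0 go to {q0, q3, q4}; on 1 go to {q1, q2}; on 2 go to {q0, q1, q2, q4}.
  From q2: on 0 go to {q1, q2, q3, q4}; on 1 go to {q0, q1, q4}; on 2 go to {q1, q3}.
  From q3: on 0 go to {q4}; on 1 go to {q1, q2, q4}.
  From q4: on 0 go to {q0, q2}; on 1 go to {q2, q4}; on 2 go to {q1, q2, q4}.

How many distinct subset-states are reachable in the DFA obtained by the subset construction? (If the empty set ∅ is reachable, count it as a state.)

Start state of the DFA: {q0}.
{q0} --0--> {q0, q1, q4}  [new]
{q0} --1--> {q0, q2, q3, q4}  [new]
{q0} --2--> ∅  [new]
{q0, q1, q4} --0--> {q0, q1, q2, q3, q4}  [new]
{q0, q1, q4} --1--> {q0, q1, q2, q3, q4}  [seen]
{q0, q1, q4} --2--> {q0, q1, q2, q4}  [new]
{q0, q2, q3, q4} --0--> {q0, q1, q2, q3, q4}  [seen]
{q0, q2, q3, q4} --1--> {q0, q1, q2, q3, q4}  [seen]
{q0, q2, q3, q4} --2--> {q1, q2, q3, q4}  [new]
∅ --0--> ∅  [seen]
∅ --1--> ∅  [seen]
∅ --2--> ∅  [seen]
{q0, q1, q2, q3, q4} --0--> {q0, q1, q2, q3, q4}  [seen]
{q0, q1, q2, q3, q4} --1--> {q0, q1, q2, q3, q4}  [seen]
{q0, q1, q2, q3, q4} --2--> {q0, q1, q2, q3, q4}  [seen]
{q0, q1, q2, q4} --0--> {q0, q1, q2, q3, q4}  [seen]
{q0, q1, q2, q4} --1--> {q0, q1, q2, q3, q4}  [seen]
{q0, q1, q2, q4} --2--> {q0, q1, q2, q3, q4}  [seen]
{q1, q2, q3, q4} --0--> {q0, q1, q2, q3, q4}  [seen]
{q1, q2, q3, q4} --1--> {q0, q1, q2, q4}  [seen]
{q1, q2, q3, q4} --2--> {q0, q1, q2, q3, q4}  [seen]
Reachable DFA states: {q0}, {q0, q1, q4}, {q0, q2, q3, q4}, ∅, {q0, q1, q2, q3, q4}, {q0, q1, q2, q4}, {q1, q2, q3, q4}.

7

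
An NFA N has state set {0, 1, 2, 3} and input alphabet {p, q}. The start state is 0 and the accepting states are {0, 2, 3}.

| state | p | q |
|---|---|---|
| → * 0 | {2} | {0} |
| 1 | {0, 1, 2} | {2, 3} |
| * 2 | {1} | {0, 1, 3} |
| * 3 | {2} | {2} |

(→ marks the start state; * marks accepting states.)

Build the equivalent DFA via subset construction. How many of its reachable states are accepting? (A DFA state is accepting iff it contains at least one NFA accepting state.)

Start state of the DFA: {0}.
{0} --p--> {2}  [new]
{0} --q--> {0}  [seen]
{2} --p--> {1}  [new]
{2} --q--> {0, 1, 3}  [new]
{1} --p--> {0, 1, 2}  [new]
{1} --q--> {2, 3}  [new]
{0, 1, 3} --p--> {0, 1, 2}  [seen]
{0, 1, 3} --q--> {0, 2, 3}  [new]
{0, 1, 2} --p--> {0, 1, 2}  [seen]
{0, 1, 2} --q--> {0, 1, 2, 3}  [new]
{2, 3} --p--> {1, 2}  [new]
{2, 3} --q--> {0, 1, 2, 3}  [seen]
{0, 2, 3} --p--> {1, 2}  [seen]
{0, 2, 3} --q--> {0, 1, 2, 3}  [seen]
{0, 1, 2, 3} --p--> {0, 1, 2}  [seen]
{0, 1, 2, 3} --q--> {0, 1, 2, 3}  [seen]
{1, 2} --p--> {0, 1, 2}  [seen]
{1, 2} --q--> {0, 1, 2, 3}  [seen]
Reachable DFA states: {0}, {2}, {1}, {0, 1, 3}, {0, 1, 2}, {2, 3}, {0, 2, 3}, {0, 1, 2, 3}, {1, 2}.
Accepting DFA states (contain an NFA accepting state): {0}, {2}, {0, 1, 3}, {0, 1, 2}, {2, 3}, {0, 2, 3}, {0, 1, 2, 3}, {1, 2}.

8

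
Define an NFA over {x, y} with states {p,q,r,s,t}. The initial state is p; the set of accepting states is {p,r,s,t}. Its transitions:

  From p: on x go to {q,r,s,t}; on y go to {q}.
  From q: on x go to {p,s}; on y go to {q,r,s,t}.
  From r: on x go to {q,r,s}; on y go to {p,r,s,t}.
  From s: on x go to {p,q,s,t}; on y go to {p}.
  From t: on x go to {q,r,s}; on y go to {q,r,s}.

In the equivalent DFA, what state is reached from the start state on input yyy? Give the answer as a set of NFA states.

Start: {p}.
δ(p,y) = {q}.
Union: {q}.
After y: {q}.
δ(q,y) = {q,r,s,t}.
Union: {q,r,s,t}.
After y: {q,r,s,t}.
δ(q,y) = {q,r,s,t}; δ(r,y) = {p,r,s,t}; δ(s,y) = {p}; δ(t,y) = {q,r,s}.
Union: {p,q,r,s,t}.
After y: {p,q,r,s,t}.

{p,q,r,s,t}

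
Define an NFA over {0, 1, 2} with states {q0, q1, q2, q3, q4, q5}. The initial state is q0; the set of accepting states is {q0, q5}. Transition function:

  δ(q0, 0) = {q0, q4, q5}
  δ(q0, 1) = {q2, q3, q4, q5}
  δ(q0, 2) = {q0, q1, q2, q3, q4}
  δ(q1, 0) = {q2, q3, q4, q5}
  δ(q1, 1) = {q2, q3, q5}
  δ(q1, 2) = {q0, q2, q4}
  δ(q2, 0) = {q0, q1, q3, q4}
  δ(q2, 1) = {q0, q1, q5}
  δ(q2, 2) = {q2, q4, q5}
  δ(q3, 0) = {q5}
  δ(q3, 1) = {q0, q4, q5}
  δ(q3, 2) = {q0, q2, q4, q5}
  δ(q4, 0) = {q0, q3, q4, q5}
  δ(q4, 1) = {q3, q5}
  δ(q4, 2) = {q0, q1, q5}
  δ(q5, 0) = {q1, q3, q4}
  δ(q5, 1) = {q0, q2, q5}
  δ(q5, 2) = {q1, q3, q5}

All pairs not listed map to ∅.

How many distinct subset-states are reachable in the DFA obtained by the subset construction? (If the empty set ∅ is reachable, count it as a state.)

Start state of the DFA: {q0}.
{q0} --0--> {q0, q4, q5}  [new]
{q0} --1--> {q2, q3, q4, q5}  [new]
{q0} --2--> {q0, q1, q2, q3, q4}  [new]
{q0, q4, q5} --0--> {q0, q1, q3, q4, q5}  [new]
{q0, q4, q5} --1--> {q0, q2, q3, q4, q5}  [new]
{q0, q4, q5} --2--> {q0, q1, q2, q3, q4, q5}  [new]
{q2, q3, q4, q5} --0--> {q0, q1, q3, q4, q5}  [seen]
{q2, q3, q4, q5} --1--> {q0, q1, q2, q3, q4, q5}  [seen]
{q2, q3, q4, q5} --2--> {q0, q1, q2, q3, q4, q5}  [seen]
{q0, q1, q2, q3, q4} --0--> {q0, q1, q2, q3, q4, q5}  [seen]
{q0, q1, q2, q3, q4} --1--> {q0, q1, q2, q3, q4, q5}  [seen]
{q0, q1, q2, q3, q4} --2--> {q0, q1, q2, q3, q4, q5}  [seen]
{q0, q1, q3, q4, q5} --0--> {q0, q1, q2, q3, q4, q5}  [seen]
{q0, q1, q3, q4, q5} --1--> {q0, q2, q3, q4, q5}  [seen]
{q0, q1, q3, q4, q5} --2--> {q0, q1, q2, q3, q4, q5}  [seen]
{q0, q2, q3, q4, q5} --0--> {q0, q1, q3, q4, q5}  [seen]
{q0, q2, q3, q4, q5} --1--> {q0, q1, q2, q3, q4, q5}  [seen]
{q0, q2, q3, q4, q5} --2--> {q0, q1, q2, q3, q4, q5}  [seen]
{q0, q1, q2, q3, q4, q5} --0--> {q0, q1, q2, q3, q4, q5}  [seen]
{q0, q1, q2, q3, q4, q5} --1--> {q0, q1, q2, q3, q4, q5}  [seen]
{q0, q1, q2, q3, q4, q5} --2--> {q0, q1, q2, q3, q4, q5}  [seen]
Reachable DFA states: {q0}, {q0, q4, q5}, {q2, q3, q4, q5}, {q0, q1, q2, q3, q4}, {q0, q1, q3, q4, q5}, {q0, q2, q3, q4, q5}, {q0, q1, q2, q3, q4, q5}.

7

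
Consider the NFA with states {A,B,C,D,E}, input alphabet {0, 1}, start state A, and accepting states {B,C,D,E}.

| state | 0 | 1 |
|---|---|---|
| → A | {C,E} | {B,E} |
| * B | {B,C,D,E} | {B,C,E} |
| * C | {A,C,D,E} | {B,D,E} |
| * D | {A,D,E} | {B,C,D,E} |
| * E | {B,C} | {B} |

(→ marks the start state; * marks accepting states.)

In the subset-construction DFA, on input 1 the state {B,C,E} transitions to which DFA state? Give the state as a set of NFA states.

δ(B,1) = {B,C,E}; δ(C,1) = {B,D,E}; δ(E,1) = {B}.
Union: {B,C,D,E}.

{B,C,D,E}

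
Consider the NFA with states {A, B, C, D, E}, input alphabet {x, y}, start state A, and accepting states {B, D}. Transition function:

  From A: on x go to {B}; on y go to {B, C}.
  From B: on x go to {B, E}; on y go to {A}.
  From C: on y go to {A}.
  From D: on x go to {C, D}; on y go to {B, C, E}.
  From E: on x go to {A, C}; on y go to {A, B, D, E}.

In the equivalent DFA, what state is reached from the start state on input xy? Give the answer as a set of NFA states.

Start: {A}.
δ(A,x) = {B}.
Union: {B}.
After x: {B}.
δ(B,y) = {A}.
Union: {A}.
After y: {A}.

{A}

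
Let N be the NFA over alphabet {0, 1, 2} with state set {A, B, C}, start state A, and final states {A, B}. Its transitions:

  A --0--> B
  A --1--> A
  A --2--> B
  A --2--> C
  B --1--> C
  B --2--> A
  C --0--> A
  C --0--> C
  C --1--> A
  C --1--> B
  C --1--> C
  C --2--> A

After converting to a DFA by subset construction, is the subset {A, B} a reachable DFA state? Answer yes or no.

Start state of the DFA: {A}.
{A} --0--> {B}  [new]
{A} --1--> {A}  [seen]
{A} --2--> {B, C}  [new]
{B} --0--> ∅  [new]
{B} --1--> {C}  [new]
{B} --2--> {A}  [seen]
{B, C} --0--> {A, C}  [new]
{B, C} --1--> {A, B, C}  [new]
{B, C} --2--> {A}  [seen]
∅ --0--> ∅  [seen]
∅ --1--> ∅  [seen]
∅ --2--> ∅  [seen]
{C} --0--> {A, C}  [seen]
{C} --1--> {A, B, C}  [seen]
{C} --2--> {A}  [seen]
{A, C} --0--> {A, B, C}  [seen]
{A, C} --1--> {A, B, C}  [seen]
{A, C} --2--> {A, B, C}  [seen]
{A, B, C} --0--> {A, B, C}  [seen]
{A, B, C} --1--> {A, B, C}  [seen]
{A, B, C} --2--> {A, B, C}  [seen]
Reachable DFA states: {A}, {B}, {B, C}, ∅, {C}, {A, C}, {A, B, C}.
{A, B} is not among them.

no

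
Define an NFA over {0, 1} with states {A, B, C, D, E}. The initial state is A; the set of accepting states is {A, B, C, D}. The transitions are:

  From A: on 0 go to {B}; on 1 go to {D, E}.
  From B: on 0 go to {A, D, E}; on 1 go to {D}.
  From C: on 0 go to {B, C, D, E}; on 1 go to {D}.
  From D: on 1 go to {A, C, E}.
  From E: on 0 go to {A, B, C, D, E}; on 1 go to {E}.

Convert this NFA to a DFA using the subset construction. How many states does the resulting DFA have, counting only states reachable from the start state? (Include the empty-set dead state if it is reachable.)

Start state of the DFA: {A}.
{A} --0--> {B}  [new]
{A} --1--> {D, E}  [new]
{B} --0--> {A, D, E}  [new]
{B} --1--> {D}  [new]
{D, E} --0--> {A, B, C, D, E}  [new]
{D, E} --1--> {A, C, E}  [new]
{A, D, E} --0--> {A, B, C, D, E}  [seen]
{A, D, E} --1--> {A, C, D, E}  [new]
{D} --0--> ∅  [new]
{D} --1--> {A, C, E}  [seen]
{A, B, C, D, E} --0--> {A, B, C, D, E}  [seen]
{A, B, C, D, E} --1--> {A, C, D, E}  [seen]
{A, C, E} --0--> {A, B, C, D, E}  [seen]
{A, C, E} --1--> {D, E}  [seen]
{A, C, D, E} --0--> {A, B, C, D, E}  [seen]
{A, C, D, E} --1--> {A, C, D, E}  [seen]
∅ --0--> ∅  [seen]
∅ --1--> ∅  [seen]
Reachable DFA states: {A}, {B}, {D, E}, {A, D, E}, {D}, {A, B, C, D, E}, {A, C, E}, {A, C, D, E}, ∅.

9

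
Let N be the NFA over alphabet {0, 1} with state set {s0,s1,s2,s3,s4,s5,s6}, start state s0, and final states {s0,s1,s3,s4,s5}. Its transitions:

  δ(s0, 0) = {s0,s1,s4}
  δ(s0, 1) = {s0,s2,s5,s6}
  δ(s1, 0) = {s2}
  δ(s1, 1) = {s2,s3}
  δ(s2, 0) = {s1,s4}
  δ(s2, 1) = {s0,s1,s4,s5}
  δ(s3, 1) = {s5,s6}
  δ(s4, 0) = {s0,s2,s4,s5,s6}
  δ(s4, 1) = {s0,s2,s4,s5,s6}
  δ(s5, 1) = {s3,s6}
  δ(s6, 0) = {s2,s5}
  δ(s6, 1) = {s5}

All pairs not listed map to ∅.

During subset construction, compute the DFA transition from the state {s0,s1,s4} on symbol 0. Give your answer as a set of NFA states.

{s0,s1,s2,s4,s5,s6}

δ(s0,0) = {s0,s1,s4}; δ(s1,0) = {s2}; δ(s4,0) = {s0,s2,s4,s5,s6}.
Union: {s0,s1,s2,s4,s5,s6}.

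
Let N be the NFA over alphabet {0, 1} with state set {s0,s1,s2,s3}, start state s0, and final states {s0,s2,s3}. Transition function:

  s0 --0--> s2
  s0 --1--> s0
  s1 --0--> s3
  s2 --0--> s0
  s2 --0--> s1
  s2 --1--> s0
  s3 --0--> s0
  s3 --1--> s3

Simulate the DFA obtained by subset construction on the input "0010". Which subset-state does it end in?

Start: {s0}.
δ(s0,0) = {s2}.
Union: {s2}.
After 0: {s2}.
δ(s2,0) = {s0,s1}.
Union: {s0,s1}.
After 0: {s0,s1}.
δ(s0,1) = {s0}; δ(s1,1) = ∅.
Union: {s0}.
After 1: {s0}.
δ(s0,0) = {s2}.
Union: {s2}.
After 0: {s2}.

{s2}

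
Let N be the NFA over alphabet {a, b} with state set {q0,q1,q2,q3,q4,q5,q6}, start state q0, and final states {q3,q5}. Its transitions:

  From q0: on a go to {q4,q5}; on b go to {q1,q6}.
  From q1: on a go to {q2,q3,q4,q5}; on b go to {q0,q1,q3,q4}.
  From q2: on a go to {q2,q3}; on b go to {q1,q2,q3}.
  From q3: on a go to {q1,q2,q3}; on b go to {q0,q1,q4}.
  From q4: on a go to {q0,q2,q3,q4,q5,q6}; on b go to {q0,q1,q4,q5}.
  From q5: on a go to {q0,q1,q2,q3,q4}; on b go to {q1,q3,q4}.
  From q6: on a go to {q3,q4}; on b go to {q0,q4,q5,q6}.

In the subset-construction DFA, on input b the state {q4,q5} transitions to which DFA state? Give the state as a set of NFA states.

δ(q4,b) = {q0,q1,q4,q5}; δ(q5,b) = {q1,q3,q4}.
Union: {q0,q1,q3,q4,q5}.

{q0,q1,q3,q4,q5}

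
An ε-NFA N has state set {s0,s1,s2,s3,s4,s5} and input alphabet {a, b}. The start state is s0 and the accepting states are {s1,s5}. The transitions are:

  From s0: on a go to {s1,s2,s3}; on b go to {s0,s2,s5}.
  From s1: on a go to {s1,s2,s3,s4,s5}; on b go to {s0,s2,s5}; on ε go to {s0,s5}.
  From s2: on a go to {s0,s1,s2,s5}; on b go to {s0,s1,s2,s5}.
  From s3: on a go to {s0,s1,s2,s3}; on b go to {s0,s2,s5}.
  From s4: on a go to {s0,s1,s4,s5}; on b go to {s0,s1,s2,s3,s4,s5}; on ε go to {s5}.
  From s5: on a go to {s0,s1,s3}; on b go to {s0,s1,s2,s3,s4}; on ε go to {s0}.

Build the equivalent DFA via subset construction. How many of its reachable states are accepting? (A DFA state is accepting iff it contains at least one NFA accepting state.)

3

Start state of the DFA: {s0} (ε-closure of the NFA start).
{s0} --a--> {s0,s1,s2,s3,s5}  [new]
{s0} --b--> {s0,s2,s5}  [new]
{s0,s1,s2,s3,s5} --a--> {s0,s1,s2,s3,s4,s5}  [new]
{s0,s1,s2,s3,s5} --b--> {s0,s1,s2,s3,s4,s5}  [seen]
{s0,s2,s5} --a--> {s0,s1,s2,s3,s5}  [seen]
{s0,s2,s5} --b--> {s0,s1,s2,s3,s4,s5}  [seen]
{s0,s1,s2,s3,s4,s5} --a--> {s0,s1,s2,s3,s4,s5}  [seen]
{s0,s1,s2,s3,s4,s5} --b--> {s0,s1,s2,s3,s4,s5}  [seen]
Reachable DFA states: {s0}, {s0,s1,s2,s3,s5}, {s0,s2,s5}, {s0,s1,s2,s3,s4,s5}.
Accepting DFA states (contain an NFA accepting state): {s0,s1,s2,s3,s5}, {s0,s2,s5}, {s0,s1,s2,s3,s4,s5}.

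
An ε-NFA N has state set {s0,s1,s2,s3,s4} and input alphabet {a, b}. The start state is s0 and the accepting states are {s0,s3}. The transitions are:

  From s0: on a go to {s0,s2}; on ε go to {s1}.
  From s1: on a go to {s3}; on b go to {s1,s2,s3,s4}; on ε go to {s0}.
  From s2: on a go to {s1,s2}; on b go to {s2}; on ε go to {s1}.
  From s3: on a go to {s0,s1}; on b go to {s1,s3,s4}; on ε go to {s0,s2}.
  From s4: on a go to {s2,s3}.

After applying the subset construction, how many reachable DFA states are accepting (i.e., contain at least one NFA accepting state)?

Start state of the DFA: {s0,s1} (ε-closure of the NFA start).
{s0,s1} --a--> {s0,s1,s2,s3}  [new]
{s0,s1} --b--> {s0,s1,s2,s3,s4}  [new]
{s0,s1,s2,s3} --a--> {s0,s1,s2,s3}  [seen]
{s0,s1,s2,s3} --b--> {s0,s1,s2,s3,s4}  [seen]
{s0,s1,s2,s3,s4} --a--> {s0,s1,s2,s3}  [seen]
{s0,s1,s2,s3,s4} --b--> {s0,s1,s2,s3,s4}  [seen]
Reachable DFA states: {s0,s1}, {s0,s1,s2,s3}, {s0,s1,s2,s3,s4}.
Accepting DFA states (contain an NFA accepting state): {s0,s1}, {s0,s1,s2,s3}, {s0,s1,s2,s3,s4}.

3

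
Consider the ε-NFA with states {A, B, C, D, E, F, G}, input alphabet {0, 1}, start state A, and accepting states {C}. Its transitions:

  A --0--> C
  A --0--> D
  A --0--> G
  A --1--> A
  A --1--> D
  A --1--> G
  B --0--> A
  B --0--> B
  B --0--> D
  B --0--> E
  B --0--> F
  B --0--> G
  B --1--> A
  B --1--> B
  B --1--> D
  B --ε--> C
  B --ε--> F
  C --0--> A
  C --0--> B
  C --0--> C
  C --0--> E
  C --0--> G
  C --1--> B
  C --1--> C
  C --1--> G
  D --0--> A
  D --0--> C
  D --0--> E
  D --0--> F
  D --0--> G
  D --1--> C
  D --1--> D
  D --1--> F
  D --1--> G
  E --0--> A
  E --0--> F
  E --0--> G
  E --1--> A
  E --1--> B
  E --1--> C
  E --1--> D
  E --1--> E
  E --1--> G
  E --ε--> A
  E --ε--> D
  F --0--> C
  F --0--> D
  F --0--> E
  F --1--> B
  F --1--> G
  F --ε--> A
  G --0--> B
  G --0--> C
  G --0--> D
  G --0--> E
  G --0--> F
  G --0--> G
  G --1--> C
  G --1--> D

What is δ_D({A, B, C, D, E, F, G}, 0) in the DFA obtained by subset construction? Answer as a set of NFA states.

δ(A,0) = {C, D, G}; δ(B,0) = {A, B, D, E, F, G}; δ(C,0) = {A, B, C, E, G}; δ(D,0) = {A, C, E, F, G}; δ(E,0) = {A, F, G}; δ(F,0) = {C, D, E}; δ(G,0) = {B, C, D, E, F, G}.
Union: {A, B, C, D, E, F, G}.

{A, B, C, D, E, F, G}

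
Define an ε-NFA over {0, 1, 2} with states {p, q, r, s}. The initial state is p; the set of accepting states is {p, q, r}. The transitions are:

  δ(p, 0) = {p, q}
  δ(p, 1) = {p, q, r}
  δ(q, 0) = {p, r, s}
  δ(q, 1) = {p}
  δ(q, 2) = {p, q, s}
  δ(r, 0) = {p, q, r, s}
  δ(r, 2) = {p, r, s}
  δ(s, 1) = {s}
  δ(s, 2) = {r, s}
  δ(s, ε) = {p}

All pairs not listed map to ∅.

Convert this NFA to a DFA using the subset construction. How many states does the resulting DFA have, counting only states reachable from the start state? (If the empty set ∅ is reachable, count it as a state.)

6

Start state of the DFA: {p} (ε-closure of the NFA start).
{p} --0--> {p, q}  [new]
{p} --1--> {p, q, r}  [new]
{p} --2--> ∅  [new]
{p, q} --0--> {p, q, r, s}  [new]
{p, q} --1--> {p, q, r}  [seen]
{p, q} --2--> {p, q, s}  [new]
{p, q, r} --0--> {p, q, r, s}  [seen]
{p, q, r} --1--> {p, q, r}  [seen]
{p, q, r} --2--> {p, q, r, s}  [seen]
∅ --0--> ∅  [seen]
∅ --1--> ∅  [seen]
∅ --2--> ∅  [seen]
{p, q, r, s} --0--> {p, q, r, s}  [seen]
{p, q, r, s} --1--> {p, q, r, s}  [seen]
{p, q, r, s} --2--> {p, q, r, s}  [seen]
{p, q, s} --0--> {p, q, r, s}  [seen]
{p, q, s} --1--> {p, q, r, s}  [seen]
{p, q, s} --2--> {p, q, r, s}  [seen]
Reachable DFA states: {p}, {p, q}, {p, q, r}, ∅, {p, q, r, s}, {p, q, s}.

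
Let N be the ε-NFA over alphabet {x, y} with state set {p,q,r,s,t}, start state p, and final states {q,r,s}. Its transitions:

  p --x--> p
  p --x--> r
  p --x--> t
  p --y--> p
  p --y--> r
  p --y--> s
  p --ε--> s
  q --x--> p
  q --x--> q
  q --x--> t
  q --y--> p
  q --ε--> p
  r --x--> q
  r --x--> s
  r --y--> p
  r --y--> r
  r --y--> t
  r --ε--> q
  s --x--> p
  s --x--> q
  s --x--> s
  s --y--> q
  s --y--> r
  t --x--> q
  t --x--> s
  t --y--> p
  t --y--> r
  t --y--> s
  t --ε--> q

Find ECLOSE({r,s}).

Begin with {r,s}.
r →ε {q}; add q.
q →ε {p}; add p.
ε-closure = {p,q,r,s}.

{p,q,r,s}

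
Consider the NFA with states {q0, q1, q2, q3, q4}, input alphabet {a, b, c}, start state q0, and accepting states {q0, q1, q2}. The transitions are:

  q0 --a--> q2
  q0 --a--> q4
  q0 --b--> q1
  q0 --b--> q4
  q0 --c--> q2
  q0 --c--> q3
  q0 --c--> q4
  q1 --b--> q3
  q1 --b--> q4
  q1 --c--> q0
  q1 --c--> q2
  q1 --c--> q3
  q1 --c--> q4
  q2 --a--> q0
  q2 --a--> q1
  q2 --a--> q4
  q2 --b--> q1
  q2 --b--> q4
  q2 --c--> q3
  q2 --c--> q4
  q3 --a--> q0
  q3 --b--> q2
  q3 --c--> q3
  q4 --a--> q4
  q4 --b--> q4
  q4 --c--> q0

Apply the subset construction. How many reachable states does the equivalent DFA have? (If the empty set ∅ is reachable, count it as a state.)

15

Start state of the DFA: {q0}.
{q0} --a--> {q2, q4}  [new]
{q0} --b--> {q1, q4}  [new]
{q0} --c--> {q2, q3, q4}  [new]
{q2, q4} --a--> {q0, q1, q4}  [new]
{q2, q4} --b--> {q1, q4}  [seen]
{q2, q4} --c--> {q0, q3, q4}  [new]
{q1, q4} --a--> {q4}  [new]
{q1, q4} --b--> {q3, q4}  [new]
{q1, q4} --c--> {q0, q2, q3, q4}  [new]
{q2, q3, q4} --a--> {q0, q1, q4}  [seen]
{q2, q3, q4} --b--> {q1, q2, q4}  [new]
{q2, q3, q4} --c--> {q0, q3, q4}  [seen]
{q0, q1, q4} --a--> {q2, q4}  [seen]
{q0, q1, q4} --b--> {q1, q3, q4}  [new]
{q0, q1, q4} --c--> {q0, q2, q3, q4}  [seen]
{q0, q3, q4} --a--> {q0, q2, q4}  [new]
{q0, q3, q4} --b--> {q1, q2, q4}  [seen]
{q0, q3, q4} --c--> {q0, q2, q3, q4}  [seen]
{q4} --a--> {q4}  [seen]
{q4} --b--> {q4}  [seen]
{q4} --c--> {q0}  [seen]
{q3, q4} --a--> {q0, q4}  [new]
{q3, q4} --b--> {q2, q4}  [seen]
{q3, q4} --c--> {q0, q3}  [new]
{q0, q2, q3, q4} --a--> {q0, q1, q2, q4}  [new]
{q0, q2, q3, q4} --b--> {q1, q2, q4}  [seen]
{q0, q2, q3, q4} --c--> {q0, q2, q3, q4}  [seen]
{q1, q2, q4} --a--> {q0, q1, q4}  [seen]
{q1, q2, q4} --b--> {q1, q3, q4}  [seen]
{q1, q2, q4} --c--> {q0, q2, q3, q4}  [seen]
{q1, q3, q4} --a--> {q0, q4}  [seen]
{q1, q3, q4} --b--> {q2, q3, q4}  [seen]
{q1, q3, q4} --c--> {q0, q2, q3, q4}  [seen]
{q0, q2, q4} --a--> {q0, q1, q2, q4}  [seen]
{q0, q2, q4} --b--> {q1, q4}  [seen]
{q0, q2, q4} --c--> {q0, q2, q3, q4}  [seen]
{q0, q4} --a--> {q2, q4}  [seen]
{q0, q4} --b--> {q1, q4}  [seen]
{q0, q4} --c--> {q0, q2, q3, q4}  [seen]
{q0, q3} --a--> {q0, q2, q4}  [seen]
{q0, q3} --b--> {q1, q2, q4}  [seen]
{q0, q3} --c--> {q2, q3, q4}  [seen]
{q0, q1, q2, q4} --a--> {q0, q1, q2, q4}  [seen]
{q0, q1, q2, q4} --b--> {q1, q3, q4}  [seen]
{q0, q1, q2, q4} --c--> {q0, q2, q3, q4}  [seen]
Reachable DFA states: {q0}, {q2, q4}, {q1, q4}, {q2, q3, q4}, {q0, q1, q4}, {q0, q3, q4}, {q4}, {q3, q4}, {q0, q2, q3, q4}, {q1, q2, q4}, {q1, q3, q4}, {q0, q2, q4}, {q0, q4}, {q0, q3}, {q0, q1, q2, q4}.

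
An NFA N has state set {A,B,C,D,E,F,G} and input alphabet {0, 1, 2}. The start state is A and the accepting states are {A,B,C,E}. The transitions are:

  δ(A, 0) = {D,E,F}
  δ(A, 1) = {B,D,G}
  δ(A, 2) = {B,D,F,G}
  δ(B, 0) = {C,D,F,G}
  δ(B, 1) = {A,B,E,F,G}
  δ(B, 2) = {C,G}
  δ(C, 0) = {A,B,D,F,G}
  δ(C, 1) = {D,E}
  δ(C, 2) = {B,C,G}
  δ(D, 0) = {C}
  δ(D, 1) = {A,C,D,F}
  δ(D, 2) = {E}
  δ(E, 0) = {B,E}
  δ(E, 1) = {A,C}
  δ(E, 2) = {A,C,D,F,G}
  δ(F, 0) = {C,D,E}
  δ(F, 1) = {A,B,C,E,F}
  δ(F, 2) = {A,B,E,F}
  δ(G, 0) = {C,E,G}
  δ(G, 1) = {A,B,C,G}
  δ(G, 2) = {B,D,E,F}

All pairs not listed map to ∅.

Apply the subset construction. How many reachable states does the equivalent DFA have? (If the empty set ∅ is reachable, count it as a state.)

Start state of the DFA: {A}.
{A} --0--> {D,E,F}  [new]
{A} --1--> {B,D,G}  [new]
{A} --2--> {B,D,F,G}  [new]
{D,E,F} --0--> {B,C,D,E}  [new]
{D,E,F} --1--> {A,B,C,D,E,F}  [new]
{D,E,F} --2--> {A,B,C,D,E,F,G}  [new]
{B,D,G} --0--> {C,D,E,F,G}  [new]
{B,D,G} --1--> {A,B,C,D,E,F,G}  [seen]
{B,D,G} --2--> {B,C,D,E,F,G}  [new]
{B,D,F,G} --0--> {C,D,E,F,G}  [seen]
{B,D,F,G} --1--> {A,B,C,D,E,F,G}  [seen]
{B,D,F,G} --2--> {A,B,C,D,E,F,G}  [seen]
{B,C,D,E} --0--> {A,B,C,D,E,F,G}  [seen]
{B,C,D,E} --1--> {A,B,C,D,E,F,G}  [seen]
{B,C,D,E} --2--> {A,B,C,D,E,F,G}  [seen]
{A,B,C,D,E,F} --0--> {A,B,C,D,E,F,G}  [seen]
{A,B,C,D,E,F} --1--> {A,B,C,D,E,F,G}  [seen]
{A,B,C,D,E,F} --2--> {A,B,C,D,E,F,G}  [seen]
{A,B,C,D,E,F,G} --0--> {A,B,C,D,E,F,G}  [seen]
{A,B,C,D,E,F,G} --1--> {A,B,C,D,E,F,G}  [seen]
{A,B,C,D,E,F,G} --2--> {A,B,C,D,E,F,G}  [seen]
{C,D,E,F,G} --0--> {A,B,C,D,E,F,G}  [seen]
{C,D,E,F,G} --1--> {A,B,C,D,E,F,G}  [seen]
{C,D,E,F,G} --2--> {A,B,C,D,E,F,G}  [seen]
{B,C,D,E,F,G} --0--> {A,B,C,D,E,F,G}  [seen]
{B,C,D,E,F,G} --1--> {A,B,C,D,E,F,G}  [seen]
{B,C,D,E,F,G} --2--> {A,B,C,D,E,F,G}  [seen]
Reachable DFA states: {A}, {D,E,F}, {B,D,G}, {B,D,F,G}, {B,C,D,E}, {A,B,C,D,E,F}, {A,B,C,D,E,F,G}, {C,D,E,F,G}, {B,C,D,E,F,G}.

9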